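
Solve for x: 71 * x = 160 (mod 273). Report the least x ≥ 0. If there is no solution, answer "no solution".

First find gcd(71, 273):
273 = 3*71 + 60
71 = 1*60 + 11
60 = 5*11 + 5
11 = 2*5 + 1
5 = 5*1 + 0
gcd = 1, so a unique solution mod 273 exists.
Back-substitute for the Bézout coefficients:
1 = 11 − 2·5
1 = −2·60 + 11·11
1 = 11·71 − 13·60
1 = −13·273 + 50·71
So 71·(50) ≡ 1 (mod 273), giving 71⁻¹ ≡ 50.
x ≡ 71⁻¹·160 ≡ 50·160 ≡ 83 (mod 273).

83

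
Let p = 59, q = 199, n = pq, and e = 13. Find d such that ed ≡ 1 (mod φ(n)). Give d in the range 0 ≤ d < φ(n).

4417

φ(n) = (p−1)(q−1) = 58·198 = 11484.
Need d with 13·d ≡ 1 (mod 11484). Apply the extended Euclidean algorithm:
11484 = 883·13 + 5
13 = 2·5 + 3
5 = 1·3 + 2
3 = 1·2 + 1
2 = 2·1 + 0
Back-substitute:
1 = 3 − 2
1 = −5 + 2·3
1 = 2·13 − 5·5
1 = −5·11484 + 4417·13
So 13·4417 ≡ 1 (mod 11484), hence d = 4417.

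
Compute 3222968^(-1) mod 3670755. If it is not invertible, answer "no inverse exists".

Extended Euclidean algorithm:
3670755 = 1×3222968 + 447787
3222968 = 7×447787 + 88459
447787 = 5×88459 + 5492
88459 = 16×5492 + 587
5492 = 9×587 + 209
587 = 2×209 + 169
209 = 1×169 + 40
169 = 4×40 + 9
40 = 4×9 + 4
9 = 2×4 + 1
4 = 4×1 + 0
gcd = 1, so the inverse exists. Back-substitute:
1 = 9 − 2·4
1 = −2·40 + 9·9
1 = 9·169 − 38·40
1 = −38·209 + 47·169
1 = 47·587 − 132·209
1 = −132·5492 + 1235·587
1 = 1235·88459 − 19892·5492
1 = −19892·447787 + 100695·88459
1 = 100695·3222968 − 724757·447787
1 = −724757·3670755 + 825452·3222968
So 3222968·825452 ≡ 1 (mod 3670755).

825452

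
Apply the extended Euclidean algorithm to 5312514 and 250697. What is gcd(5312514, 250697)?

Repeated division:
5312514 = 21*250697 + 47877
250697 = 5*47877 + 11312
47877 = 4*11312 + 2629
11312 = 4*2629 + 796
2629 = 3*796 + 241
796 = 3*241 + 73
241 = 3*73 + 22
73 = 3*22 + 7
22 = 3*7 + 1
7 = 7*1 + 0
gcd(5312514, 250697) = 1.
Working backward:
1 = 22 − 3·7
1 = −3·73 + 10·22
1 = 10·241 − 33·73
1 = −33·796 + 109·241
1 = 109·2629 − 360·796
1 = −360·11312 + 1549·2629
1 = 1549·47877 − 6556·11312
1 = −6556·250697 + 34329·47877
1 = 34329·5312514 − 727465·250697
So 1 = (34329)·5312514 + (-727465)·250697.

1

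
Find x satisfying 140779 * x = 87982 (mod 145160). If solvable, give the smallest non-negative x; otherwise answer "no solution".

First find gcd(140779, 145160):
145160 = 1×140779 + 4381
140779 = 32×4381 + 587
4381 = 7×587 + 272
587 = 2×272 + 43
272 = 6×43 + 14
43 = 3×14 + 1
14 = 14×1 + 0
gcd = 1, so a unique solution mod 145160 exists.
Back-substitute for the Bézout coefficients:
1 = 43 − 3·14
1 = −3·272 + 19·43
1 = 19·587 − 41·272
1 = −41·4381 + 306·587
1 = 306·140779 − 9833·4381
1 = −9833·145160 + 10139·140779
So 140779·(10139) ≡ 1 (mod 145160), giving 140779⁻¹ ≡ 10139.
x ≡ 140779⁻¹·87982 ≡ 10139·87982 ≡ 41298 (mod 145160).

41298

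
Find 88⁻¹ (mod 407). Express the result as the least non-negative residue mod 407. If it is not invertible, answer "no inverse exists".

no inverse exists

Euclidean algorithm on 407, 88:
407 = 4*88 + 55
88 = 1*55 + 33
55 = 1*33 + 22
33 = 1*22 + 11
22 = 2*11 + 0
The gcd is 11, not 1, hence no inverse exists.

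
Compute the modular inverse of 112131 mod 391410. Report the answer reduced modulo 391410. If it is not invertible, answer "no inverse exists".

no inverse exists

Compute gcd(112131, 391410):
391410 = 3·112131 + 55017
112131 = 2·55017 + 2097
55017 = 26·2097 + 495
2097 = 4·495 + 117
495 = 4·117 + 27
117 = 4·27 + 9
27 = 3·9 + 0
gcd(112131, 391410) = 9 ≠ 1, so 112131 has no multiplicative inverse modulo 391410.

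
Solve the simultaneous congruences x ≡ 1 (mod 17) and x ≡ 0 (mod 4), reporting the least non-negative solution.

Write x = 1 + 17·k. Then 17·k ≡ 0 − 1 ≡ 3 (mod 4).
Need 17⁻¹ mod 4. Extended Euclid on (4, 1):
4 = 4·1 + 0
17⁻¹ ≡ 1 (mod 4), so k ≡ 1·3 ≡ 3 (mod 4).
x = 1 + 17·3 = 52.

52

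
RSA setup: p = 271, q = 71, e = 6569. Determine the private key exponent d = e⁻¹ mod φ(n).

17729

φ(n) = (p−1)(q−1) = 270·70 = 18900.
Need d with 6569·d ≡ 1 (mod 18900). Apply the extended Euclidean algorithm:
18900 = 2·6569 + 5762
6569 = 1·5762 + 807
5762 = 7·807 + 113
807 = 7·113 + 16
113 = 7·16 + 1
16 = 16·1 + 0
Back-substitute:
1 = 113 − 7·16
1 = −7·807 + 50·113
1 = 50·5762 − 357·807
1 = −357·6569 + 407·5762
1 = 407·18900 − 1171·6569
So 6569·(-1171) ≡ 1 (mod 18900), hence d ≡ -1171 ≡ 17729 (mod 18900).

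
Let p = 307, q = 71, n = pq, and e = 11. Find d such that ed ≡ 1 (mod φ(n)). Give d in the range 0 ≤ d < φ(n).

13631

φ(n) = (p−1)(q−1) = 306·70 = 21420.
Need d with 11·d ≡ 1 (mod 21420). Apply the extended Euclidean algorithm:
21420 = 1947×11 + 3
11 = 3×3 + 2
3 = 1×2 + 1
2 = 2×1 + 0
Back-substitute:
1 = 3 − 2
1 = −11 + 4·3
1 = 4·21420 − 7789·11
So 11·(-7789) ≡ 1 (mod 21420), hence d ≡ -7789 ≡ 13631 (mod 21420).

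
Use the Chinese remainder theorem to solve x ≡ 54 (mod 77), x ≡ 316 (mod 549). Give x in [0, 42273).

11296

Write x = 54 + 77·k. Then 77·k ≡ 316 − 54 ≡ 262 (mod 549).
Need 77⁻¹ mod 549. Extended Euclid on (549, 77):
549 = 7*77 + 10
77 = 7*10 + 7
10 = 1*7 + 3
7 = 2*3 + 1
3 = 3*1 + 0
Back-substitute:
1 = 7 − 2·3
1 = −2·10 + 3·7
1 = 3·77 − 23·10
1 = −23·549 + 164·77
77⁻¹ ≡ 164 (mod 549), so k ≡ 164·262 ≡ 146 (mod 549).
x = 54 + 77·146 = 11296.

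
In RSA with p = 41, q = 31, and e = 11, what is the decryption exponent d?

φ(n) = (p−1)(q−1) = 40·30 = 1200.
Need d with 11·d ≡ 1 (mod 1200). Apply the extended Euclidean algorithm:
1200 = 109×11 + 1
11 = 11×1 + 0
Back-substitute:
1 = 1200 − 109·11
So 11·(-109) ≡ 1 (mod 1200), hence d ≡ -109 ≡ 1091 (mod 1200).

1091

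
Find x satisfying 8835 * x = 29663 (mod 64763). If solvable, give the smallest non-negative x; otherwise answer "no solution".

First find gcd(8835, 64763):
64763 = 7×8835 + 2918
8835 = 3×2918 + 81
2918 = 36×81 + 2
81 = 40×2 + 1
2 = 2×1 + 0
gcd = 1, so a unique solution mod 64763 exists.
Back-substitute for the Bézout coefficients:
1 = 81 − 40·2
1 = −40·2918 + 1441·81
1 = 1441·8835 − 4363·2918
1 = −4363·64763 + 31982·8835
So 8835·(31982) ≡ 1 (mod 64763), giving 8835⁻¹ ≡ 31982.
x ≡ 8835⁻¹·29663 ≡ 31982·29663 ≡ 33642 (mod 64763).

33642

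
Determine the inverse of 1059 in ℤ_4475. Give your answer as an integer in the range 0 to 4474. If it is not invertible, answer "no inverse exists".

3389

Apply the Euclidean algorithm to 4475 and 1059:
4475 = 4·1059 + 239
1059 = 4·239 + 103
239 = 2·103 + 33
103 = 3·33 + 4
33 = 8·4 + 1
4 = 4·1 + 0
gcd = 1, so the inverse exists. Back-substitute:
1 = 33 − 8·4
1 = −8·103 + 25·33
1 = 25·239 − 58·103
1 = −58·1059 + 257·239
1 = 257·4475 − 1086·1059
So 1059·(-1086) ≡ 1 (mod 4475), and -1086 ≡ 3389 (mod 4475).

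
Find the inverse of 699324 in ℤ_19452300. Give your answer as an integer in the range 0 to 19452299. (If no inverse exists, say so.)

no inverse exists

Compute gcd(699324, 19452300):
19452300 = 27*699324 + 570552
699324 = 1*570552 + 128772
570552 = 4*128772 + 55464
128772 = 2*55464 + 17844
55464 = 3*17844 + 1932
17844 = 9*1932 + 456
1932 = 4*456 + 108
456 = 4*108 + 24
108 = 4*24 + 12
24 = 2*12 + 0
Since gcd = 12 > 1, 699324 is not a unit mod 19452300.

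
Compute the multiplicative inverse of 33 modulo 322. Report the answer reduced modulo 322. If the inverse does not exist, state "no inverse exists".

Apply the Euclidean algorithm to 322 and 33:
322 = 9×33 + 25
33 = 1×25 + 8
25 = 3×8 + 1
8 = 8×1 + 0
gcd = 1, so the inverse exists. Back-substitute:
1 = 25 − 3·8
1 = −3·33 + 4·25
1 = 4·322 − 39·33
So 33·(-39) ≡ 1 (mod 322), and -39 ≡ 283 (mod 322).

283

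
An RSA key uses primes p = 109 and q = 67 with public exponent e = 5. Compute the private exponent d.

φ(n) = (p−1)(q−1) = 108·66 = 7128.
Need d with 5·d ≡ 1 (mod 7128). Apply the extended Euclidean algorithm:
7128 = 1425*5 + 3
5 = 1*3 + 2
3 = 1*2 + 1
2 = 2*1 + 0
Back-substitute:
1 = 3 − 2
1 = −5 + 2·3
1 = 2·7128 − 2851·5
So 5·(-2851) ≡ 1 (mod 7128), hence d ≡ -2851 ≡ 4277 (mod 7128).

4277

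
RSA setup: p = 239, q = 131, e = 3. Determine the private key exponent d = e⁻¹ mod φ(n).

20627

φ(n) = (p−1)(q−1) = 238·130 = 30940.
Need d with 3·d ≡ 1 (mod 30940). Apply the extended Euclidean algorithm:
30940 = 10313·3 + 1
3 = 3·1 + 0
Back-substitute:
1 = 30940 − 10313·3
So 3·(-10313) ≡ 1 (mod 30940), hence d ≡ -10313 ≡ 20627 (mod 30940).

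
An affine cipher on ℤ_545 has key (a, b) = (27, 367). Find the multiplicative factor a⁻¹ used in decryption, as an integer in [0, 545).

gcd(545, 27) by repeated division:
545 = 20×27 + 5
27 = 5×5 + 2
5 = 2×2 + 1
2 = 2×1 + 0
gcd = 1, so the inverse exists. Back-substitute:
1 = 5 − 2·2
1 = −2·27 + 11·5
1 = 11·545 − 222·27
Hence 27⁻¹ ≡ -222 ≡ 323 (mod 545).

323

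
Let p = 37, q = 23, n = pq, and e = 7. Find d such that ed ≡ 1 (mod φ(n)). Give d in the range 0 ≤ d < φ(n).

φ(n) = (p−1)(q−1) = 36·22 = 792.
Need d with 7·d ≡ 1 (mod 792). Apply the extended Euclidean algorithm:
792 = 113×7 + 1
7 = 7×1 + 0
Back-substitute:
1 = 792 − 113·7
So 7·(-113) ≡ 1 (mod 792), hence d ≡ -113 ≡ 679 (mod 792).

679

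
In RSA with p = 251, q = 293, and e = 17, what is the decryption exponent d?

34353

φ(n) = (p−1)(q−1) = 250·292 = 73000.
Need d with 17·d ≡ 1 (mod 73000). Apply the extended Euclidean algorithm:
73000 = 4294*17 + 2
17 = 8*2 + 1
2 = 2*1 + 0
Back-substitute:
1 = 17 − 8·2
1 = −8·73000 + 34353·17
So 17·34353 ≡ 1 (mod 73000), hence d = 34353.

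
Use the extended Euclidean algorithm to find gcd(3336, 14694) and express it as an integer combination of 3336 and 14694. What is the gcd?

Euclidean algorithm:
14694 = 4×3336 + 1350
3336 = 2×1350 + 636
1350 = 2×636 + 78
636 = 8×78 + 12
78 = 6×12 + 6
12 = 2×6 + 0
gcd(3336, 14694) = 6.
Back-substituting:
6 = 78 − 6·12
6 = −6·636 + 49·78
6 = 49·1350 − 104·636
6 = −104·3336 + 257·1350
6 = 257·14694 − 1132·3336
So 6 = (257)·14694 + (-1132)·3336.

6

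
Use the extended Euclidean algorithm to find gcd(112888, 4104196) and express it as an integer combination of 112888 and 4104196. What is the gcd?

Repeated division:
4104196 = 36·112888 + 40228
112888 = 2·40228 + 32432
40228 = 1·32432 + 7796
32432 = 4·7796 + 1248
7796 = 6·1248 + 308
1248 = 4·308 + 16
308 = 19·16 + 4
16 = 4·4 + 0
gcd(112888, 4104196) = 4.
Back-substituting:
4 = 308 − 19·16
4 = −19·1248 + 77·308
4 = 77·7796 − 481·1248
4 = −481·32432 + 2001·7796
4 = 2001·40228 − 2482·32432
4 = −2482·112888 + 6965·40228
4 = 6965·4104196 − 253222·112888
So 4 = (6965)·4104196 + (-253222)·112888.

4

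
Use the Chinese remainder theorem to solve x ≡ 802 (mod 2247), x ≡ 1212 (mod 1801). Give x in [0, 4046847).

1926481

Write x = 802 + 2247·k. Then 2247·k ≡ 1212 − 802 ≡ 410 (mod 1801).
Need 2247⁻¹ mod 1801. Extended Euclid on (1801, 446):
1801 = 4×446 + 17
446 = 26×17 + 4
17 = 4×4 + 1
4 = 4×1 + 0
Back-substitute:
1 = 17 − 4·4
1 = −4·446 + 105·17
1 = 105·1801 − 424·446
2247⁻¹ ≡ 1377 (mod 1801), so k ≡ 1377·410 ≡ 857 (mod 1801).
x = 802 + 2247·857 = 1926481.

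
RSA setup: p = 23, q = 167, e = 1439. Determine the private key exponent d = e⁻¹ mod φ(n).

φ(n) = (p−1)(q−1) = 22·166 = 3652.
Need d with 1439·d ≡ 1 (mod 3652). Apply the extended Euclidean algorithm:
3652 = 2*1439 + 774
1439 = 1*774 + 665
774 = 1*665 + 109
665 = 6*109 + 11
109 = 9*11 + 10
11 = 1*10 + 1
10 = 10*1 + 0
Back-substitute:
1 = 11 − 10
1 = −109 + 10·11
1 = 10·665 − 61·109
1 = −61·774 + 71·665
1 = 71·1439 − 132·774
1 = −132·3652 + 335·1439
So 1439·335 ≡ 1 (mod 3652), hence d = 335.

335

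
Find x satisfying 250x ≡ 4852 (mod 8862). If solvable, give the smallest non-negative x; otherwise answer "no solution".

First find gcd(250, 8862):
8862 = 35*250 + 112
250 = 2*112 + 26
112 = 4*26 + 8
26 = 3*8 + 2
8 = 4*2 + 0
gcd = 2 and 2 | 4852, so solutions exist. Divide through by 2: 125x ≡ 2426 (mod 4431).
Now find 125⁻¹ mod 4431:
4431 = 35×125 + 56
125 = 2×56 + 13
56 = 4×13 + 4
13 = 3×4 + 1
4 = 4×1 + 0
Back-substitute:
1 = 13 − 3·4
1 = −3·56 + 13·13
1 = 13·125 − 29·56
1 = −29·4431 + 1028·125
So 125⁻¹ ≡ 1028 (mod 4431).
Then x ≡ 1028·2426 ≡ 3706 (mod 4431); the smallest non-negative solution is x = 3706.

3706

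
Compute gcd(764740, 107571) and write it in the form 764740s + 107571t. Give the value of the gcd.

Repeated division:
764740 = 7*107571 + 11743
107571 = 9*11743 + 1884
11743 = 6*1884 + 439
1884 = 4*439 + 128
439 = 3*128 + 55
128 = 2*55 + 18
55 = 3*18 + 1
18 = 18*1 + 0
gcd(764740, 107571) = 1.
Back-substituting:
1 = 55 − 3·18
1 = −3·128 + 7·55
1 = 7·439 − 24·128
1 = −24·1884 + 103·439
1 = 103·11743 − 642·1884
1 = −642·107571 + 5881·11743
1 = 5881·764740 − 41809·107571
So 1 = (5881)·764740 + (-41809)·107571.

1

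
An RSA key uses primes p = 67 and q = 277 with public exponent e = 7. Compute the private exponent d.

7807

φ(n) = (p−1)(q−1) = 66·276 = 18216.
Need d with 7·d ≡ 1 (mod 18216). Apply the extended Euclidean algorithm:
18216 = 2602×7 + 2
7 = 3×2 + 1
2 = 2×1 + 0
Back-substitute:
1 = 7 − 3·2
1 = −3·18216 + 7807·7
So 7·7807 ≡ 1 (mod 18216), hence d = 7807.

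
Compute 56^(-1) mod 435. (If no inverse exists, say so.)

101

Extended Euclidean algorithm:
435 = 7·56 + 43
56 = 1·43 + 13
43 = 3·13 + 4
13 = 3·4 + 1
4 = 4·1 + 0
gcd = 1, so the inverse exists. Back-substitute:
1 = 13 − 3·4
1 = −3·43 + 10·13
1 = 10·56 − 13·43
1 = −13·435 + 101·56
So 56·101 ≡ 1 (mod 435).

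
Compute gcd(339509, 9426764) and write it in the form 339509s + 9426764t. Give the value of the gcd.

Apply Euclid's algorithm to 9426764 and 339509:
9426764 = 27·339509 + 260021
339509 = 1·260021 + 79488
260021 = 3·79488 + 21557
79488 = 3·21557 + 14817
21557 = 1·14817 + 6740
14817 = 2·6740 + 1337
6740 = 5·1337 + 55
1337 = 24·55 + 17
55 = 3·17 + 4
17 = 4·4 + 1
4 = 4·1 + 0
gcd(339509, 9426764) = 1.
Working backward:
1 = 17 − 4·4
1 = −4·55 + 13·17
1 = 13·1337 − 316·55
1 = −316·6740 + 1593·1337
1 = 1593·14817 − 3502·6740
1 = −3502·21557 + 5095·14817
1 = 5095·79488 − 18787·21557
1 = −18787·260021 + 61456·79488
1 = 61456·339509 − 80243·260021
1 = −80243·9426764 + 2228017·339509
So 1 = (-80243)·9426764 + (2228017)·339509.

1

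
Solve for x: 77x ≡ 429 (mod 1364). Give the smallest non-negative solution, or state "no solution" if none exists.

First find gcd(77, 1364):
1364 = 17×77 + 55
77 = 1×55 + 22
55 = 2×22 + 11
22 = 2×11 + 0
gcd = 11 and 11 | 429, so solutions exist. Divide through by 11: 7x ≡ 39 (mod 124).
Now find 7⁻¹ mod 124:
124 = 17×7 + 5
7 = 1×5 + 2
5 = 2×2 + 1
2 = 2×1 + 0
Back-substitute:
1 = 5 − 2·2
1 = −2·7 + 3·5
1 = 3·124 − 53·7
So 7·(-53) ≡ 1 (mod 124), i.e. 7⁻¹ ≡ 71.
Then x ≡ 71·39 ≡ 41 (mod 124); the smallest non-negative solution is x = 41.

41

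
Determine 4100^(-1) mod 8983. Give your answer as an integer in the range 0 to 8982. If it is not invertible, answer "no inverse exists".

2088

Apply the Euclidean algorithm to 8983 and 4100:
8983 = 2*4100 + 783
4100 = 5*783 + 185
783 = 4*185 + 43
185 = 4*43 + 13
43 = 3*13 + 4
13 = 3*4 + 1
4 = 4*1 + 0
The gcd is 1. Working backward:
1 = 13 − 3·4
1 = −3·43 + 10·13
1 = 10·185 − 43·43
1 = −43·783 + 182·185
1 = 182·4100 − 953·783
1 = −953·8983 + 2088·4100
So 4100·2088 ≡ 1 (mod 8983).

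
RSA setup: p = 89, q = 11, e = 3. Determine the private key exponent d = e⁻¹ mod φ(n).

φ(n) = (p−1)(q−1) = 88·10 = 880.
Need d with 3·d ≡ 1 (mod 880). Apply the extended Euclidean algorithm:
880 = 293·3 + 1
3 = 3·1 + 0
Back-substitute:
1 = 880 − 293·3
So 3·(-293) ≡ 1 (mod 880), hence d ≡ -293 ≡ 587 (mod 880).

587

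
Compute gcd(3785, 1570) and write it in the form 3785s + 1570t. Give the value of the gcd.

Repeated division:
3785 = 2*1570 + 645
1570 = 2*645 + 280
645 = 2*280 + 85
280 = 3*85 + 25
85 = 3*25 + 10
25 = 2*10 + 5
10 = 2*5 + 0
gcd(3785, 1570) = 5.
Express as a combination:
5 = 25 − 2·10
5 = −2·85 + 7·25
5 = 7·280 − 23·85
5 = −23·645 + 53·280
5 = 53·1570 − 129·645
5 = −129·3785 + 311·1570
So 5 = (-129)·3785 + (311)·1570.

5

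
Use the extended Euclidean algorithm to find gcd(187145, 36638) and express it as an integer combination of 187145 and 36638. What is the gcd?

Apply Euclid's algorithm to 187145 and 36638:
187145 = 5·36638 + 3955
36638 = 9·3955 + 1043
3955 = 3·1043 + 826
1043 = 1·826 + 217
826 = 3·217 + 175
217 = 1·175 + 42
175 = 4·42 + 7
42 = 6·7 + 0
gcd(187145, 36638) = 7.
Back-substituting:
7 = 175 − 4·42
7 = −4·217 + 5·175
7 = 5·826 − 19·217
7 = −19·1043 + 24·826
7 = 24·3955 − 91·1043
7 = −91·36638 + 843·3955
7 = 843·187145 − 4306·36638
So 7 = (843)·187145 + (-4306)·36638.

7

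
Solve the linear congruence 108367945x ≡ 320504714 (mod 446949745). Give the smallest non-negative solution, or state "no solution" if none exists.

gcd(108367945, 446949745):
446949745 = 4×108367945 + 13477965
108367945 = 8×13477965 + 544225
13477965 = 24×544225 + 416565
544225 = 1×416565 + 127660
416565 = 3×127660 + 33585
127660 = 3×33585 + 26905
33585 = 1×26905 + 6680
26905 = 4×6680 + 185
6680 = 36×185 + 20
185 = 9×20 + 5
20 = 4×5 + 0
gcd = 5, but 5 ∤ 320504714, so the congruence has no solution.

no solution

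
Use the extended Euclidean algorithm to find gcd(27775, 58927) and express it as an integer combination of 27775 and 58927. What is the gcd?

Apply Euclid's algorithm to 58927 and 27775:
58927 = 2·27775 + 3377
27775 = 8·3377 + 759
3377 = 4·759 + 341
759 = 2·341 + 77
341 = 4·77 + 33
77 = 2·33 + 11
33 = 3·11 + 0
gcd(27775, 58927) = 11.
Express as a combination:
11 = 77 − 2·33
11 = −2·341 + 9·77
11 = 9·759 − 20·341
11 = −20·3377 + 89·759
11 = 89·27775 − 732·3377
11 = −732·58927 + 1553·27775
So 11 = (-732)·58927 + (1553)·27775.

11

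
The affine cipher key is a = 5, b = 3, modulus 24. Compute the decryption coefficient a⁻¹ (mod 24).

Apply the Euclidean algorithm to 24 and 5:
24 = 4×5 + 4
5 = 1×4 + 1
4 = 4×1 + 0
gcd = 1, so the inverse exists. Back-substitute:
1 = 5 − 4
1 = −24 + 5·5
So 5·5 ≡ 1 (mod 24).

5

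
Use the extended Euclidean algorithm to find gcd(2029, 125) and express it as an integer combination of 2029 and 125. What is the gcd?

1

Euclidean algorithm:
2029 = 16·125 + 29
125 = 4·29 + 9
29 = 3·9 + 2
9 = 4·2 + 1
2 = 2·1 + 0
gcd(2029, 125) = 1.
Express as a combination:
1 = 9 − 4·2
1 = −4·29 + 13·9
1 = 13·125 − 56·29
1 = −56·2029 + 909·125
So 1 = (-56)·2029 + (909)·125.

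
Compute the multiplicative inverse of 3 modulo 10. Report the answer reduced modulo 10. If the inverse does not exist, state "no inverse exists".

Apply the Euclidean algorithm to 10 and 3:
10 = 3×3 + 1
3 = 3×1 + 0
The gcd is 1. Working backward:
1 = 10 − 3·3
So 3·(-3) ≡ 1 (mod 10), and -3 ≡ 7 (mod 10).

7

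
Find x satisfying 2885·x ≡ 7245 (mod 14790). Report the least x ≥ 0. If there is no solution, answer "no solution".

387

First find gcd(2885, 14790):
14790 = 5*2885 + 365
2885 = 7*365 + 330
365 = 1*330 + 35
330 = 9*35 + 15
35 = 2*15 + 5
15 = 3*5 + 0
gcd = 5 and 5 | 7245, so solutions exist. Divide through by 5: 577x ≡ 1449 (mod 2958).
Now find 577⁻¹ mod 2958:
2958 = 5*577 + 73
577 = 7*73 + 66
73 = 1*66 + 7
66 = 9*7 + 3
7 = 2*3 + 1
3 = 3*1 + 0
Back-substitute:
1 = 7 − 2·3
1 = −2·66 + 19·7
1 = 19·73 − 21·66
1 = −21·577 + 166·73
1 = 166·2958 − 851·577
So 577·(-851) ≡ 1 (mod 2958), i.e. 577⁻¹ ≡ 2107.
Then x ≡ 2107·1449 ≡ 387 (mod 2958); the smallest non-negative solution is x = 387.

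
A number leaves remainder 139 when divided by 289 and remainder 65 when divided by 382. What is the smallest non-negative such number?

Write x = 139 + 289·k. Then 289·k ≡ 65 − 139 ≡ 308 (mod 382).
Need 289⁻¹ mod 382. Extended Euclid on (382, 289):
382 = 1·289 + 93
289 = 3·93 + 10
93 = 9·10 + 3
10 = 3·3 + 1
3 = 3·1 + 0
Back-substitute:
1 = 10 − 3·3
1 = −3·93 + 28·10
1 = 28·289 − 87·93
1 = −87·382 + 115·289
289⁻¹ ≡ 115 (mod 382), so k ≡ 115·308 ≡ 276 (mod 382).
x = 139 + 289·276 = 79903.

79903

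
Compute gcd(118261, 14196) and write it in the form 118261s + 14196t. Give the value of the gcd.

13

Repeated division:
118261 = 8·14196 + 4693
14196 = 3·4693 + 117
4693 = 40·117 + 13
117 = 9·13 + 0
gcd(118261, 14196) = 13.
Express as a combination:
13 = 4693 − 40·117
13 = −40·14196 + 121·4693
13 = 121·118261 − 1008·14196
So 13 = (121)·118261 + (-1008)·14196.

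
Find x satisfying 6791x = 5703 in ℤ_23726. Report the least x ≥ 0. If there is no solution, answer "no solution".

14147

First find gcd(6791, 23726):
23726 = 3*6791 + 3353
6791 = 2*3353 + 85
3353 = 39*85 + 38
85 = 2*38 + 9
38 = 4*9 + 2
9 = 4*2 + 1
2 = 2*1 + 0
gcd = 1, so a unique solution mod 23726 exists.
Back-substitute for the Bézout coefficients:
1 = 9 − 4·2
1 = −4·38 + 17·9
1 = 17·85 − 38·38
1 = −38·3353 + 1499·85
1 = 1499·6791 − 3036·3353
1 = −3036·23726 + 10607·6791
So 6791·(10607) ≡ 1 (mod 23726), giving 6791⁻¹ ≡ 10607.
x ≡ 6791⁻¹·5703 ≡ 10607·5703 ≡ 14147 (mod 23726).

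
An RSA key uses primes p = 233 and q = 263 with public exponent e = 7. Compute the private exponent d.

φ(n) = (p−1)(q−1) = 232·262 = 60784.
Need d with 7·d ≡ 1 (mod 60784). Apply the extended Euclidean algorithm:
60784 = 8683×7 + 3
7 = 2×3 + 1
3 = 3×1 + 0
Back-substitute:
1 = 7 − 2·3
1 = −2·60784 + 17367·7
So 7·17367 ≡ 1 (mod 60784), hence d = 17367.

17367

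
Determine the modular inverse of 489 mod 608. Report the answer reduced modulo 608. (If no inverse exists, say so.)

281

gcd(608, 489) by repeated division:
608 = 1×489 + 119
489 = 4×119 + 13
119 = 9×13 + 2
13 = 6×2 + 1
2 = 2×1 + 0
The gcd is 1. Working backward:
1 = 13 − 6·2
1 = −6·119 + 55·13
1 = 55·489 − 226·119
1 = −226·608 + 281·489
So 489·281 ≡ 1 (mod 608).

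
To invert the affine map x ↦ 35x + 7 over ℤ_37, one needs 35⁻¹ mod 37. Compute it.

Run Euclid on (37, 35):
37 = 1*35 + 2
35 = 17*2 + 1
2 = 2*1 + 0
gcd = 1, so the inverse exists. Back-substitute:
1 = 35 − 17·2
1 = −17·37 + 18·35
So 35·18 ≡ 1 (mod 37).

18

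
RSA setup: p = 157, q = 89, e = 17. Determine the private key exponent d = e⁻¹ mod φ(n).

φ(n) = (p−1)(q−1) = 156·88 = 13728.
Need d with 17·d ≡ 1 (mod 13728). Apply the extended Euclidean algorithm:
13728 = 807×17 + 9
17 = 1×9 + 8
9 = 1×8 + 1
8 = 8×1 + 0
Back-substitute:
1 = 9 − 8
1 = −17 + 2·9
1 = 2·13728 − 1615·17
So 17·(-1615) ≡ 1 (mod 13728), hence d ≡ -1615 ≡ 12113 (mod 13728).

12113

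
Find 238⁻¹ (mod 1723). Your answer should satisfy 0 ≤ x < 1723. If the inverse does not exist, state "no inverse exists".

Extended Euclidean algorithm:
1723 = 7×238 + 57
238 = 4×57 + 10
57 = 5×10 + 7
10 = 1×7 + 3
7 = 2×3 + 1
3 = 3×1 + 0
gcd = 1, so the inverse exists. Back-substitute:
1 = 7 − 2·3
1 = −2·10 + 3·7
1 = 3·57 − 17·10
1 = −17·238 + 71·57
1 = 71·1723 − 514·238
So 238·(-514) ≡ 1 (mod 1723), and -514 ≡ 1209 (mod 1723).

1209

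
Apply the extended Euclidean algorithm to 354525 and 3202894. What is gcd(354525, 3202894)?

Euclidean algorithm:
3202894 = 9×354525 + 12169
354525 = 29×12169 + 1624
12169 = 7×1624 + 801
1624 = 2×801 + 22
801 = 36×22 + 9
22 = 2×9 + 4
9 = 2×4 + 1
4 = 4×1 + 0
gcd(354525, 3202894) = 1.
Express as a combination:
1 = 9 − 2·4
1 = −2·22 + 5·9
1 = 5·801 − 182·22
1 = −182·1624 + 369·801
1 = 369·12169 − 2765·1624
1 = −2765·354525 + 80554·12169
1 = 80554·3202894 − 727751·354525
So 1 = (80554)·3202894 + (-727751)·354525.

1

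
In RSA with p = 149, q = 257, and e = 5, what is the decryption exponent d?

φ(n) = (p−1)(q−1) = 148·256 = 37888.
Need d with 5·d ≡ 1 (mod 37888). Apply the extended Euclidean algorithm:
37888 = 7577*5 + 3
5 = 1*3 + 2
3 = 1*2 + 1
2 = 2*1 + 0
Back-substitute:
1 = 3 − 2
1 = −5 + 2·3
1 = 2·37888 − 15155·5
So 5·(-15155) ≡ 1 (mod 37888), hence d ≡ -15155 ≡ 22733 (mod 37888).

22733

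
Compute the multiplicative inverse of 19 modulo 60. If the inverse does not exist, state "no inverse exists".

Extended Euclidean algorithm:
60 = 3*19 + 3
19 = 6*3 + 1
3 = 3*1 + 0
The gcd is 1. Working backward:
1 = 19 − 6·3
1 = −6·60 + 19·19
So 19·19 ≡ 1 (mod 60).

19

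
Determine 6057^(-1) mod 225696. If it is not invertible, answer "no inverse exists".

no inverse exists

Compute gcd(6057, 225696):
225696 = 37·6057 + 1587
6057 = 3·1587 + 1296
1587 = 1·1296 + 291
1296 = 4·291 + 132
291 = 2·132 + 27
132 = 4·27 + 24
27 = 1·24 + 3
24 = 8·3 + 0
The gcd is 3, not 1, hence no inverse exists.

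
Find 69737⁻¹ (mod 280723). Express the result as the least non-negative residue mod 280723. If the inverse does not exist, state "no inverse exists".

Run Euclid on (280723, 69737):
280723 = 4*69737 + 1775
69737 = 39*1775 + 512
1775 = 3*512 + 239
512 = 2*239 + 34
239 = 7*34 + 1
34 = 34*1 + 0
Since gcd(69737, 280723) = 1, back-substitute to write 1 as a combination:
1 = 239 − 7·34
1 = −7·512 + 15·239
1 = 15·1775 − 52·512
1 = −52·69737 + 2043·1775
1 = 2043·280723 − 8224·69737
Thus 69737·(-8224) ≡ 1 (mod 280723); reducing, -8224 mod 280723 = 272499.

272499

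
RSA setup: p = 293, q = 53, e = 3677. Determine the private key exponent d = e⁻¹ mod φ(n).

3477

φ(n) = (p−1)(q−1) = 292·52 = 15184.
Need d with 3677·d ≡ 1 (mod 15184). Apply the extended Euclidean algorithm:
15184 = 4×3677 + 476
3677 = 7×476 + 345
476 = 1×345 + 131
345 = 2×131 + 83
131 = 1×83 + 48
83 = 1×48 + 35
48 = 1×35 + 13
35 = 2×13 + 9
13 = 1×9 + 4
9 = 2×4 + 1
4 = 4×1 + 0
Back-substitute:
1 = 9 − 2·4
1 = −2·13 + 3·9
1 = 3·35 − 8·13
1 = −8·48 + 11·35
1 = 11·83 − 19·48
1 = −19·131 + 30·83
1 = 30·345 − 79·131
1 = −79·476 + 109·345
1 = 109·3677 − 842·476
1 = −842·15184 + 3477·3677
So 3677·3477 ≡ 1 (mod 15184), hence d = 3477.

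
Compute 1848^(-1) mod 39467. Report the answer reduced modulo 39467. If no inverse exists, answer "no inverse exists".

gcd(39467, 1848) by repeated division:
39467 = 21*1848 + 659
1848 = 2*659 + 530
659 = 1*530 + 129
530 = 4*129 + 14
129 = 9*14 + 3
14 = 4*3 + 2
3 = 1*2 + 1
2 = 2*1 + 0
The gcd is 1. Working backward:
1 = 3 − 2
1 = −14 + 5·3
1 = 5·129 − 46·14
1 = −46·530 + 189·129
1 = 189·659 − 235·530
1 = −235·1848 + 659·659
1 = 659·39467 − 14074·1848
So 1848·(-14074) ≡ 1 (mod 39467), and -14074 ≡ 25393 (mod 39467).

25393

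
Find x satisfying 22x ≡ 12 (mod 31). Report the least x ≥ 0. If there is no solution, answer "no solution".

9

First find gcd(22, 31):
31 = 1×22 + 9
22 = 2×9 + 4
9 = 2×4 + 1
4 = 4×1 + 0
gcd = 1, so a unique solution mod 31 exists.
Back-substitute for the Bézout coefficients:
1 = 9 − 2·4
1 = −2·22 + 5·9
1 = 5·31 − 7·22
So 22·(-7) ≡ 1 (mod 31), giving 22⁻¹ ≡ 24.
x ≡ 22⁻¹·12 ≡ 24·12 ≡ 9 (mod 31).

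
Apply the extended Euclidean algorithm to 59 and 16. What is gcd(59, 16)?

Euclidean algorithm:
59 = 3·16 + 11
16 = 1·11 + 5
11 = 2·5 + 1
5 = 5·1 + 0
gcd(59, 16) = 1.
Back-substituting:
1 = 11 − 2·5
1 = −2·16 + 3·11
1 = 3·59 − 11·16
So 1 = (3)·59 + (-11)·16.

1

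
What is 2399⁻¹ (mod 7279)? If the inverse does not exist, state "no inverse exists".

3817

Extended Euclidean algorithm:
7279 = 3*2399 + 82
2399 = 29*82 + 21
82 = 3*21 + 19
21 = 1*19 + 2
19 = 9*2 + 1
2 = 2*1 + 0
gcd = 1, so the inverse exists. Back-substitute:
1 = 19 − 9·2
1 = −9·21 + 10·19
1 = 10·82 − 39·21
1 = −39·2399 + 1141·82
1 = 1141·7279 − 3462·2399
Hence 2399⁻¹ ≡ -3462 ≡ 3817 (mod 7279).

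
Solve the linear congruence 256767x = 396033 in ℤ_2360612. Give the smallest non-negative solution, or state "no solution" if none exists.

176491

First find gcd(256767, 2360612):
2360612 = 9*256767 + 49709
256767 = 5*49709 + 8222
49709 = 6*8222 + 377
8222 = 21*377 + 305
377 = 1*305 + 72
305 = 4*72 + 17
72 = 4*17 + 4
17 = 4*4 + 1
4 = 4*1 + 0
gcd = 1, so a unique solution mod 2360612 exists.
Back-substitute for the Bézout coefficients:
1 = 17 − 4·4
1 = −4·72 + 17·17
1 = 17·305 − 72·72
1 = −72·377 + 89·305
1 = 89·8222 − 1941·377
1 = −1941·49709 + 11735·8222
1 = 11735·256767 − 60616·49709
1 = −60616·2360612 + 557279·256767
So 256767·(557279) ≡ 1 (mod 2360612), giving 256767⁻¹ ≡ 557279.
x ≡ 256767⁻¹·396033 ≡ 557279·396033 ≡ 176491 (mod 2360612).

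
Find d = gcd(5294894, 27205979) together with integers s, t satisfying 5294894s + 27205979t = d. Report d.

Repeated division:
27205979 = 5·5294894 + 731509
5294894 = 7·731509 + 174331
731509 = 4·174331 + 34185
174331 = 5·34185 + 3406
34185 = 10·3406 + 125
3406 = 27·125 + 31
125 = 4·31 + 1
31 = 31·1 + 0
gcd(5294894, 27205979) = 1.
Working backward:
1 = 125 − 4·31
1 = −4·3406 + 109·125
1 = 109·34185 − 1094·3406
1 = −1094·174331 + 5579·34185
1 = 5579·731509 − 23410·174331
1 = −23410·5294894 + 169449·731509
1 = 169449·27205979 − 870655·5294894
So 1 = (169449)·27205979 + (-870655)·5294894.

1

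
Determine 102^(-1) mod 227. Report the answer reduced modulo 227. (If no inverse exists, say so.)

69

Apply the Euclidean algorithm to 227 and 102:
227 = 2*102 + 23
102 = 4*23 + 10
23 = 2*10 + 3
10 = 3*3 + 1
3 = 3*1 + 0
Since gcd(102, 227) = 1, back-substitute to write 1 as a combination:
1 = 10 − 3·3
1 = −3·23 + 7·10
1 = 7·102 − 31·23
1 = −31·227 + 69·102
So 102·69 ≡ 1 (mod 227).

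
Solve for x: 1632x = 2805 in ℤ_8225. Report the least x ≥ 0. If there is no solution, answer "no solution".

First find gcd(1632, 8225):
8225 = 5*1632 + 65
1632 = 25*65 + 7
65 = 9*7 + 2
7 = 3*2 + 1
2 = 2*1 + 0
gcd = 1, so a unique solution mod 8225 exists.
Back-substitute for the Bézout coefficients:
1 = 7 − 3·2
1 = −3·65 + 28·7
1 = 28·1632 − 703·65
1 = −703·8225 + 3543·1632
So 1632·(3543) ≡ 1 (mod 8225), giving 1632⁻¹ ≡ 3543.
x ≡ 1632⁻¹·2805 ≡ 3543·2805 ≡ 2315 (mod 8225).

2315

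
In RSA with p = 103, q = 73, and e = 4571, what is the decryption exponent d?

φ(n) = (p−1)(q−1) = 102·72 = 7344.
Need d with 4571·d ≡ 1 (mod 7344). Apply the extended Euclidean algorithm:
7344 = 1×4571 + 2773
4571 = 1×2773 + 1798
2773 = 1×1798 + 975
1798 = 1×975 + 823
975 = 1×823 + 152
823 = 5×152 + 63
152 = 2×63 + 26
63 = 2×26 + 11
26 = 2×11 + 4
11 = 2×4 + 3
4 = 1×3 + 1
3 = 3×1 + 0
Back-substitute:
1 = 4 − 3
1 = −11 + 3·4
1 = 3·26 − 7·11
1 = −7·63 + 17·26
1 = 17·152 − 41·63
1 = −41·823 + 222·152
1 = 222·975 − 263·823
1 = −263·1798 + 485·975
1 = 485·2773 − 748·1798
1 = −748·4571 + 1233·2773
1 = 1233·7344 − 1981·4571
So 4571·(-1981) ≡ 1 (mod 7344), hence d ≡ -1981 ≡ 5363 (mod 7344).

5363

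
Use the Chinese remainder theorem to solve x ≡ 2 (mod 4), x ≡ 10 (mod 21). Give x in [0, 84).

10

Write x = 2 + 4·k. Then 4·k ≡ 10 − 2 ≡ 8 (mod 21).
Need 4⁻¹ mod 21. Extended Euclid on (21, 4):
21 = 5·4 + 1
4 = 4·1 + 0
Back-substitute:
1 = 21 − 5·4
4⁻¹ ≡ 16 (mod 21), so k ≡ 16·8 ≡ 2 (mod 21).
x = 2 + 4·2 = 10.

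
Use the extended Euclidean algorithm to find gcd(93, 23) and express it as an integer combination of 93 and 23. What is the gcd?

Apply Euclid's algorithm to 93 and 23:
93 = 4*23 + 1
23 = 23*1 + 0
gcd(93, 23) = 1.
Back-substituting:
1 = 93 − 4·23
So 1 = (1)·93 + (-4)·23.

1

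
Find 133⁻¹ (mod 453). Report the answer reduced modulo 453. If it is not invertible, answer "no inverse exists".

109

Extended Euclidean algorithm:
453 = 3*133 + 54
133 = 2*54 + 25
54 = 2*25 + 4
25 = 6*4 + 1
4 = 4*1 + 0
gcd = 1, so the inverse exists. Back-substitute:
1 = 25 − 6·4
1 = −6·54 + 13·25
1 = 13·133 − 32·54
1 = −32·453 + 109·133
So 133·109 ≡ 1 (mod 453).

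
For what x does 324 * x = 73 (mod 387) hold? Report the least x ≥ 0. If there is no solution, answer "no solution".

no solution

gcd(324, 387):
387 = 1*324 + 63
324 = 5*63 + 9
63 = 7*9 + 0
gcd = 9, but 9 ∤ 73, so the congruence has no solution.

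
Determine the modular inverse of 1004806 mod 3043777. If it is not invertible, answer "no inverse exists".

Euclidean algorithm on 3043777, 1004806:
3043777 = 3×1004806 + 29359
1004806 = 34×29359 + 6600
29359 = 4×6600 + 2959
6600 = 2×2959 + 682
2959 = 4×682 + 231
682 = 2×231 + 220
231 = 1×220 + 11
220 = 20×11 + 0
gcd(1004806, 3043777) = 11 ≠ 1, so 1004806 has no multiplicative inverse modulo 3043777.

no inverse exists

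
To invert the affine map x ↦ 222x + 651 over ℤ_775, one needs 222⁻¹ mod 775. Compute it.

gcd(775, 222) by repeated division:
775 = 3·222 + 109
222 = 2·109 + 4
109 = 27·4 + 1
4 = 4·1 + 0
The gcd is 1. Working backward:
1 = 109 − 27·4
1 = −27·222 + 55·109
1 = 55·775 − 192·222
Hence 222⁻¹ ≡ -192 ≡ 583 (mod 775).

583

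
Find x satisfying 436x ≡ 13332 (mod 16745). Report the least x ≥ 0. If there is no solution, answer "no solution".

First find gcd(436, 16745):
16745 = 38×436 + 177
436 = 2×177 + 82
177 = 2×82 + 13
82 = 6×13 + 4
13 = 3×4 + 1
4 = 4×1 + 0
gcd = 1, so a unique solution mod 16745 exists.
Back-substitute for the Bézout coefficients:
1 = 13 − 3·4
1 = −3·82 + 19·13
1 = 19·177 − 41·82
1 = −41·436 + 101·177
1 = 101·16745 − 3879·436
So 436·(-3879) ≡ 1 (mod 16745), giving 436⁻¹ ≡ 12866.
x ≡ 436⁻¹·13332 ≡ 12866·13332 ≡ 10477 (mod 16745).

10477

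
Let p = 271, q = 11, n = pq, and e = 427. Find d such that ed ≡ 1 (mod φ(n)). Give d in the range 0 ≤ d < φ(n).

φ(n) = (p−1)(q−1) = 270·10 = 2700.
Need d with 427·d ≡ 1 (mod 2700). Apply the extended Euclidean algorithm:
2700 = 6·427 + 138
427 = 3·138 + 13
138 = 10·13 + 8
13 = 1·8 + 5
8 = 1·5 + 3
5 = 1·3 + 2
3 = 1·2 + 1
2 = 2·1 + 0
Back-substitute:
1 = 3 − 2
1 = −5 + 2·3
1 = 2·8 − 3·5
1 = −3·13 + 5·8
1 = 5·138 − 53·13
1 = −53·427 + 164·138
1 = 164·2700 − 1037·427
So 427·(-1037) ≡ 1 (mod 2700), hence d ≡ -1037 ≡ 1663 (mod 2700).

1663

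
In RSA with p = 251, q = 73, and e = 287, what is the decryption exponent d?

φ(n) = (p−1)(q−1) = 250·72 = 18000.
Need d with 287·d ≡ 1 (mod 18000). Apply the extended Euclidean algorithm:
18000 = 62·287 + 206
287 = 1·206 + 81
206 = 2·81 + 44
81 = 1·44 + 37
44 = 1·37 + 7
37 = 5·7 + 2
7 = 3·2 + 1
2 = 2·1 + 0
Back-substitute:
1 = 7 − 3·2
1 = −3·37 + 16·7
1 = 16·44 − 19·37
1 = −19·81 + 35·44
1 = 35·206 − 89·81
1 = −89·287 + 124·206
1 = 124·18000 − 7777·287
So 287·(-7777) ≡ 1 (mod 18000), hence d ≡ -7777 ≡ 10223 (mod 18000).

10223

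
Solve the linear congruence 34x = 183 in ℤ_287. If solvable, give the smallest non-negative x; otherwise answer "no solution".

First find gcd(34, 287):
287 = 8·34 + 15
34 = 2·15 + 4
15 = 3·4 + 3
4 = 1·3 + 1
3 = 3·1 + 0
gcd = 1, so a unique solution mod 287 exists.
Back-substitute for the Bézout coefficients:
1 = 4 − 3
1 = −15 + 4·4
1 = 4·34 − 9·15
1 = −9·287 + 76·34
So 34·(76) ≡ 1 (mod 287), giving 34⁻¹ ≡ 76.
x ≡ 34⁻¹·183 ≡ 76·183 ≡ 132 (mod 287).

132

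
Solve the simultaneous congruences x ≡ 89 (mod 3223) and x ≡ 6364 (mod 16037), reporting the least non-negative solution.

41718601

Write x = 89 + 3223·k. Then 3223·k ≡ 6364 − 89 ≡ 6275 (mod 16037).
Need 3223⁻¹ mod 16037. Extended Euclid on (16037, 3223):
16037 = 4·3223 + 3145
3223 = 1·3145 + 78
3145 = 40·78 + 25
78 = 3·25 + 3
25 = 8·3 + 1
3 = 3·1 + 0
Back-substitute:
1 = 25 − 8·3
1 = −8·78 + 25·25
1 = 25·3145 − 1008·78
1 = −1008·3223 + 1033·3145
1 = 1033·16037 − 5140·3223
3223⁻¹ ≡ 10897 (mod 16037), so k ≡ 10897·6275 ≡ 12944 (mod 16037).
x = 89 + 3223·12944 = 41718601.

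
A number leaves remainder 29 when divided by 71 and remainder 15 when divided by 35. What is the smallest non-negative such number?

1520

Write x = 29 + 71·k. Then 71·k ≡ 15 − 29 ≡ 21 (mod 35).
Need 71⁻¹ mod 35. Extended Euclid on (35, 1):
35 = 35*1 + 0
71⁻¹ ≡ 1 (mod 35), so k ≡ 1·21 ≡ 21 (mod 35).
x = 29 + 71·21 = 1520.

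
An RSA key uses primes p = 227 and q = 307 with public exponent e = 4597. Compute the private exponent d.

φ(n) = (p−1)(q−1) = 226·306 = 69156.
Need d with 4597·d ≡ 1 (mod 69156). Apply the extended Euclidean algorithm:
69156 = 15*4597 + 201
4597 = 22*201 + 175
201 = 1*175 + 26
175 = 6*26 + 19
26 = 1*19 + 7
19 = 2*7 + 5
7 = 1*5 + 2
5 = 2*2 + 1
2 = 2*1 + 0
Back-substitute:
1 = 5 − 2·2
1 = −2·7 + 3·5
1 = 3·19 − 8·7
1 = −8·26 + 11·19
1 = 11·175 − 74·26
1 = −74·201 + 85·175
1 = 85·4597 − 1944·201
1 = −1944·69156 + 29245·4597
So 4597·29245 ≡ 1 (mod 69156), hence d = 29245.

29245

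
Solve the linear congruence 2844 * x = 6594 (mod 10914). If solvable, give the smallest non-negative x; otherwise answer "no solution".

First find gcd(2844, 10914):
10914 = 3×2844 + 2382
2844 = 1×2382 + 462
2382 = 5×462 + 72
462 = 6×72 + 30
72 = 2×30 + 12
30 = 2×12 + 6
12 = 2×6 + 0
gcd = 6 and 6 | 6594, so solutions exist. Divide through by 6: 474x ≡ 1099 (mod 1819).
Now find 474⁻¹ mod 1819:
1819 = 3×474 + 397
474 = 1×397 + 77
397 = 5×77 + 12
77 = 6×12 + 5
12 = 2×5 + 2
5 = 2×2 + 1
2 = 2×1 + 0
Back-substitute:
1 = 5 − 2·2
1 = −2·12 + 5·5
1 = 5·77 − 32·12
1 = −32·397 + 165·77
1 = 165·474 − 197·397
1 = −197·1819 + 756·474
So 474⁻¹ ≡ 756 (mod 1819).
Then x ≡ 756·1099 ≡ 1380 (mod 1819); the smallest non-negative solution is x = 1380.

1380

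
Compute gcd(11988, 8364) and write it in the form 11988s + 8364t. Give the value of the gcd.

12

Apply Euclid's algorithm to 11988 and 8364:
11988 = 1*8364 + 3624
8364 = 2*3624 + 1116
3624 = 3*1116 + 276
1116 = 4*276 + 12
276 = 23*12 + 0
gcd(11988, 8364) = 12.
Working backward:
12 = 1116 − 4·276
12 = −4·3624 + 13·1116
12 = 13·8364 − 30·3624
12 = −30·11988 + 43·8364
So 12 = (-30)·11988 + (43)·8364.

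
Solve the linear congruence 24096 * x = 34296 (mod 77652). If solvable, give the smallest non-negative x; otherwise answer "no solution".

First find gcd(24096, 77652):
77652 = 3×24096 + 5364
24096 = 4×5364 + 2640
5364 = 2×2640 + 84
2640 = 31×84 + 36
84 = 2×36 + 12
36 = 3×12 + 0
gcd = 12 and 12 | 34296, so solutions exist. Divide through by 12: 2008x ≡ 2858 (mod 6471).
Now find 2008⁻¹ mod 6471:
6471 = 3·2008 + 447
2008 = 4·447 + 220
447 = 2·220 + 7
220 = 31·7 + 3
7 = 2·3 + 1
3 = 3·1 + 0
Back-substitute:
1 = 7 − 2·3
1 = −2·220 + 63·7
1 = 63·447 − 128·220
1 = −128·2008 + 575·447
1 = 575·6471 − 1853·2008
So 2008·(-1853) ≡ 1 (mod 6471), i.e. 2008⁻¹ ≡ 4618.
Then x ≡ 4618·2858 ≡ 3875 (mod 6471); the smallest non-negative solution is x = 3875.

3875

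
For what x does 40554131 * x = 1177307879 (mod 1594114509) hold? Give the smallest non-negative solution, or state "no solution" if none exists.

933652318

First find gcd(40554131, 1594114509):
1594114509 = 39×40554131 + 12503400
40554131 = 3×12503400 + 3043931
12503400 = 4×3043931 + 327676
3043931 = 9×327676 + 94847
327676 = 3×94847 + 43135
94847 = 2×43135 + 8577
43135 = 5×8577 + 250
8577 = 34×250 + 77
250 = 3×77 + 19
77 = 4×19 + 1
19 = 19×1 + 0
gcd = 1, so a unique solution mod 1594114509 exists.
Back-substitute for the Bézout coefficients:
1 = 77 − 4·19
1 = −4·250 + 13·77
1 = 13·8577 − 446·250
1 = −446·43135 + 2243·8577
1 = 2243·94847 − 4932·43135
1 = −4932·327676 + 17039·94847
1 = 17039·3043931 − 158283·327676
1 = −158283·12503400 + 650171·3043931
1 = 650171·40554131 − 2108796·12503400
1 = −2108796·1594114509 + 82893215·40554131
So 40554131·(82893215) ≡ 1 (mod 1594114509), giving 40554131⁻¹ ≡ 82893215.
x ≡ 40554131⁻¹·1177307879 ≡ 82893215·1177307879 ≡ 933652318 (mod 1594114509).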